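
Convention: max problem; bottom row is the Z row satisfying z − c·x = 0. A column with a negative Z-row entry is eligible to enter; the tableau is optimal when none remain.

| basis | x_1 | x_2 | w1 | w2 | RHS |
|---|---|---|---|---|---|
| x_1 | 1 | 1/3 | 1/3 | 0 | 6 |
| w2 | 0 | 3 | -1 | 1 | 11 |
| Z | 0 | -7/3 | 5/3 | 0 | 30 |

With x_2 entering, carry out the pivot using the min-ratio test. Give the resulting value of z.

347/9

Ratio test on column x_2 — row 1: 6/(1/3) = 18; row 2: 11/3 = 11/3. Minimum is 11/3 at row 2 (w2 leaves); pivot element 3.
Pivot on row 2; the Z-row RHS becomes 30 − (-7/3)·(11/3) = 347/9.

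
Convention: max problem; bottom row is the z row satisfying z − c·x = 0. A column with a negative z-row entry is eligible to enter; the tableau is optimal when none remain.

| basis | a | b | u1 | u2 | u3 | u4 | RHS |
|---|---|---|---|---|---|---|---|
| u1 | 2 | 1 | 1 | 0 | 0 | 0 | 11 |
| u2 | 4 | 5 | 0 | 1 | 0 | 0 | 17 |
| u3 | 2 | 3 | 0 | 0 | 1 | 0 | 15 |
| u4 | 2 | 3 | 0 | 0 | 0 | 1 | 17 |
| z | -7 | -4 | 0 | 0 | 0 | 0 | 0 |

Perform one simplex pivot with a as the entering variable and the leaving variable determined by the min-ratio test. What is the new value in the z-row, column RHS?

Ratio test on column a — row 1: 11/2 = 11/2; row 2: 17/4 = 17/4; row 3: 15/2 = 15/2; row 4: 17/2 = 17/2. Minimum is 17/4 at row 2 (u2 leaves); pivot element 4.
Divide row 2 by 4; eliminate column a from the other rows.
z-row update in column RHS: 0 − (-7)·(17/4) = 119/4.

119/4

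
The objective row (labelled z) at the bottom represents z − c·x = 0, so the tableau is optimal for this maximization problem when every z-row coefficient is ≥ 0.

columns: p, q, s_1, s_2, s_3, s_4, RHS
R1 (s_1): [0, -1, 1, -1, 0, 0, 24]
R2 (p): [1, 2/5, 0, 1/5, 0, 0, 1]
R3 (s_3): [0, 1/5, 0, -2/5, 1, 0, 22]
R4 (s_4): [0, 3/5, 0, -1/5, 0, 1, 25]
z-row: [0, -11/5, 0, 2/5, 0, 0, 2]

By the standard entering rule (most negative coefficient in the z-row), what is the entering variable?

q

Negative z-row entries: q: -11/5.
The most negative is -11/5 in column q, so q enters.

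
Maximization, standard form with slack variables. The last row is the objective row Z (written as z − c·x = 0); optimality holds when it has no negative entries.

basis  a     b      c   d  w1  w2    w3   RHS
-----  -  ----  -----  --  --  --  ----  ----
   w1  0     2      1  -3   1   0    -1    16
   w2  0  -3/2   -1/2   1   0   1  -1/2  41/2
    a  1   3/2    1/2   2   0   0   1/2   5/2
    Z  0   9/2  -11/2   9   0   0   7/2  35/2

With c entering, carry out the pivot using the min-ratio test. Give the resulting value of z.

Ratio test on column c — row 1: 16/1 = 16; row 2: entry -1/2 ≤ 0; row 3: (5/2)/(1/2) = 5. Minimum is 5 at row 3 (a leaves); pivot element 1/2.
Pivot on row 3; the Z-row RHS becomes 35/2 − (-11/2)·5 = 45.

45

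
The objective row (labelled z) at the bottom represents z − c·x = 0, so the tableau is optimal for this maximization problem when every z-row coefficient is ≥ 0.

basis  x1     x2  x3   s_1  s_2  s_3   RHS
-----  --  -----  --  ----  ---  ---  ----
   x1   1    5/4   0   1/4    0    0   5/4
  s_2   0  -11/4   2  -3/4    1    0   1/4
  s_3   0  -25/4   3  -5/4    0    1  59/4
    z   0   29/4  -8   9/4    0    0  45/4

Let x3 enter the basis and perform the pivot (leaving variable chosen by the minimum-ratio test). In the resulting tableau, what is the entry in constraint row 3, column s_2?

Ratio test on column x3 — row 1: entry 0 ≤ 0; row 2: (1/4)/2 = 1/8; row 3: (59/4)/3 = 59/12. Minimum is 1/8 at row 2 (s_2 leaves); pivot element 2.
Divide row 2 by 2; eliminate column x3 from the other rows.
Row 3 update in column s_2: 0 − 3·(1/2) = -3/2.

-3/2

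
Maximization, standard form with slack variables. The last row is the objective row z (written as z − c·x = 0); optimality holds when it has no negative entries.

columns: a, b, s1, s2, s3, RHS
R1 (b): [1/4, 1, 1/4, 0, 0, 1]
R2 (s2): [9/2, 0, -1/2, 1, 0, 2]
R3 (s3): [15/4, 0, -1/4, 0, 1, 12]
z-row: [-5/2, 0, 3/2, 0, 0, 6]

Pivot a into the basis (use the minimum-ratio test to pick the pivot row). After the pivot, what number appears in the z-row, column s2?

5/9

Ratio test on column a — row 1: 1/(1/4) = 4; row 2: 2/(9/2) = 4/9; row 3: 12/(15/4) = 16/5. Minimum is 4/9 at row 2 (s2 leaves); pivot element 9/2.
Divide row 2 by 9/2; eliminate column a from the other rows.
z-row update in column s2: 0 − (-5/2)·(2/9) = 5/9.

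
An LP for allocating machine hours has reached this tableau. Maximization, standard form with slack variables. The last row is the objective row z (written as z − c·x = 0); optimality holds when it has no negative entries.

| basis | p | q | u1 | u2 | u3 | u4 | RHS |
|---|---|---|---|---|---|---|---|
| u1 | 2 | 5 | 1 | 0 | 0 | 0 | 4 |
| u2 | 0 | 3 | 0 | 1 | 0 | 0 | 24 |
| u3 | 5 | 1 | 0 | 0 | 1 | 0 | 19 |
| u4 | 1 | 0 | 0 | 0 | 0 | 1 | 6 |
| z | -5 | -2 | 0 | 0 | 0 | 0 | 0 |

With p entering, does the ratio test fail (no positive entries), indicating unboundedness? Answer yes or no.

Column p has positive entries in row(s) 1, 3, 4, so the ratio test bounds it — not unbounded.

no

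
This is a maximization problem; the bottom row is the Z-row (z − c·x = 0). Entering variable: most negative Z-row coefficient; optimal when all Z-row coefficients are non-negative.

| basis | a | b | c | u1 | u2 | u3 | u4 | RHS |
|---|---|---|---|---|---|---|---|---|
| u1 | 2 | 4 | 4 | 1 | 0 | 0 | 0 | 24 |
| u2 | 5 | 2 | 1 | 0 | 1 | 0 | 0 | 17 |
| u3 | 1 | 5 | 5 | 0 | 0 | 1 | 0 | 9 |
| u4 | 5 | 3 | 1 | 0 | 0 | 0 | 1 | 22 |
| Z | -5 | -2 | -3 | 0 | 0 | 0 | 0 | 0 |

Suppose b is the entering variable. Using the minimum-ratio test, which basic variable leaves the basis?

u3

Column b entries and ratios — u1: 24/4 = 6; u2: 17/2 = 17/2; u3: 9/5 = 9/5; u4: 22/3 = 22/3.
Smallest ratio is 9/5 in the row of u3, so u3 leaves.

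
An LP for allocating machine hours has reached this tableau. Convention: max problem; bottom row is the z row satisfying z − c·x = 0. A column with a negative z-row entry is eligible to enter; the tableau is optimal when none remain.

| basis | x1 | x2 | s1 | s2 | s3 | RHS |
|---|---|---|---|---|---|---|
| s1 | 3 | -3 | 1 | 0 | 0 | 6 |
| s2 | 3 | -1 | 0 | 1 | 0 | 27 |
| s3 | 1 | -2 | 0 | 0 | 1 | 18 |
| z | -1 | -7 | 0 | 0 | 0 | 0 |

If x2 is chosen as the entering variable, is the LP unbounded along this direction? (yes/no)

Every constraint-row entry in column x2 is ≤ 0, so increasing x2 is unbounded.

yes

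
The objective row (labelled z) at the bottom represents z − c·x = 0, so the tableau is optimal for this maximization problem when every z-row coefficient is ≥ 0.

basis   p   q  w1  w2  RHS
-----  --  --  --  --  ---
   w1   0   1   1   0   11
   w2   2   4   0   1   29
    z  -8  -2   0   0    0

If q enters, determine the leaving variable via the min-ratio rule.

Column q entries and ratios — w1: 11/1 = 11; w2: 29/4 = 29/4.
Smallest ratio is 29/4 in the row of w2, so w2 leaves.

w2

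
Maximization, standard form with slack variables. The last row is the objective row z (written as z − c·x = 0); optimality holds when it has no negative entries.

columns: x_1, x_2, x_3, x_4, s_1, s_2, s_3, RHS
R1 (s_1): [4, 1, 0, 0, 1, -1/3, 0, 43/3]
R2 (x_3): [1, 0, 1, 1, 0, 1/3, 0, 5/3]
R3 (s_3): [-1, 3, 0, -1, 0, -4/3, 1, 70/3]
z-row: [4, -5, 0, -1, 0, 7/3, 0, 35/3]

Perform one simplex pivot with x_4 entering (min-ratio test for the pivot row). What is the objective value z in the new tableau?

40/3

Ratio test on column x_4 — row 1: entry 0 ≤ 0; row 2: (5/3)/1 = 5/3; row 3: entry -1 ≤ 0. Minimum is 5/3 at row 2 (x_3 leaves); pivot element 1.
Pivot on row 2; the z-row RHS becomes 35/3 − (-1)·(5/3) = 40/3.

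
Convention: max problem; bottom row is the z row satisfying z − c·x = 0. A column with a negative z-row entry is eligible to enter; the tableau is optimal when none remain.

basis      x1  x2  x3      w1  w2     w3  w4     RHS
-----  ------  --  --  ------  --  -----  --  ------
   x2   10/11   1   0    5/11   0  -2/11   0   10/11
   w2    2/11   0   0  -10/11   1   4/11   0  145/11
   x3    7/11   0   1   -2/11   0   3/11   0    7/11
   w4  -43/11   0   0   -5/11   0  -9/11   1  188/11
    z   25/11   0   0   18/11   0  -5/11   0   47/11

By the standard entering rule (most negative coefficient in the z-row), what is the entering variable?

Negative z-row entries: w3: -5/11.
The most negative is -5/11 in column w3, so w3 enters.

w3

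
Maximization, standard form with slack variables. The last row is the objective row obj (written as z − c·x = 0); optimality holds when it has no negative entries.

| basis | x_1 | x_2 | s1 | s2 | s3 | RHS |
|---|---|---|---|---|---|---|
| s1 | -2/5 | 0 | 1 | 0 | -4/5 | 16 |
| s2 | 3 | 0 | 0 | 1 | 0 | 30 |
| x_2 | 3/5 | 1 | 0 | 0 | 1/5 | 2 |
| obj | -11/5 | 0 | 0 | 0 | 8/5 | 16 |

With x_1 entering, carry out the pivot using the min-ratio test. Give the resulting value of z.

Ratio test on column x_1 — row 1: entry -2/5 ≤ 0; row 2: 30/3 = 10; row 3: 2/(3/5) = 10/3. Minimum is 10/3 at row 3 (x_2 leaves); pivot element 3/5.
Pivot on row 3; the obj-row RHS becomes 16 − (-11/5)·(10/3) = 70/3.

70/3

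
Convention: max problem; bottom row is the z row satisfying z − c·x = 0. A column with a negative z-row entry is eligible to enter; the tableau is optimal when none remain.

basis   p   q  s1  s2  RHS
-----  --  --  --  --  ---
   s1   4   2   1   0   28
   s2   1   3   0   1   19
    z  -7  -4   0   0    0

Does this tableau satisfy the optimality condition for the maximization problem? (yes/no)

The z-row has a negative entry -7 in column p, so it is not optimal.

no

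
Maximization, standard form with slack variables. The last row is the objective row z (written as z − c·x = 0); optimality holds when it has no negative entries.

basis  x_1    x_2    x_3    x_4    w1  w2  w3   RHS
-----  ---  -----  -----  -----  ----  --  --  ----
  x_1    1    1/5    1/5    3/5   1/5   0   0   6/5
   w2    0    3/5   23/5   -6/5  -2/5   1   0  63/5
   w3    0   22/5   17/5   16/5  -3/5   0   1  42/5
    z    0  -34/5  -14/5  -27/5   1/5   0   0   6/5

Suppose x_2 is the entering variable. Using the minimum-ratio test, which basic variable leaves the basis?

w3

Column x_2 entries and ratios — x_1: (6/5)/(1/5) = 6; w2: (63/5)/(3/5) = 21; w3: (42/5)/(22/5) = 21/11.
Smallest ratio is 21/11 in the row of w3, so w3 leaves.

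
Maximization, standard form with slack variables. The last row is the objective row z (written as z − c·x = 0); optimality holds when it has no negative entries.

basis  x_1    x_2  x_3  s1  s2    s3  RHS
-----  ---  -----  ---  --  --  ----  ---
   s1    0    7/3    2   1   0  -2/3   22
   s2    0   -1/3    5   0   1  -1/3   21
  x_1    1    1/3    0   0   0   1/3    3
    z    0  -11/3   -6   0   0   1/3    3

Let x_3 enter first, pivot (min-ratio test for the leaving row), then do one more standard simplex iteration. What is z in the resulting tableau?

Ratio test on column x_3 — row 1: 22/2 = 11; row 2: 21/5 = 21/5; row 3: entry 0 ≤ 0. Minimum is 21/5 at row 2 (s2 leaves); pivot element 5.
Pivot on row 2; the z-row RHS becomes 3 − (-6)·(21/5) = 141/5.
Next entering variable (most negative z-row entry -61/15): x_2.
Ratio test on column x_2 — row 1: (68/5)/(37/15) = 204/37; row 2: entry -1/15 ≤ 0; row 3: 3/(1/3) = 9. Minimum is 204/37 at row 1 (s1 leaves); pivot element 37/15.
After the second pivot the z-row RHS is 141/5 − (-61/15)·(204/37) = 1873/37.

1873/37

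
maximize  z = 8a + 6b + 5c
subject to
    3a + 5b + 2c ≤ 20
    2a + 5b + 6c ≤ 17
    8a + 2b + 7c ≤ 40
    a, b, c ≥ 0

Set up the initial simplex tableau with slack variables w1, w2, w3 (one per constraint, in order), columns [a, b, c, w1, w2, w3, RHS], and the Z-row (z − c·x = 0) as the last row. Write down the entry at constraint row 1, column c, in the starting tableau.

Constraint 1 has coefficient 2 on c.

2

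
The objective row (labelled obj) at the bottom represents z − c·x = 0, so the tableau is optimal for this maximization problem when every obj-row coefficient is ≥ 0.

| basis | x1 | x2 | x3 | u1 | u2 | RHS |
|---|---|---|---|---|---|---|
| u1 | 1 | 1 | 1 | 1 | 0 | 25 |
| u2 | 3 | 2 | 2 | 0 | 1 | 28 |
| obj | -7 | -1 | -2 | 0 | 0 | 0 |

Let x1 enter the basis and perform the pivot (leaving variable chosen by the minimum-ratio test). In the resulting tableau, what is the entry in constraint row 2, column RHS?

28/3

Ratio test on column x1 — row 1: 25/1 = 25; row 2: 28/3 = 28/3. Minimum is 28/3 at row 2 (u2 leaves); pivot element 3.
Divide row 2 by 3; eliminate column x1 from the other rows.
In the new row 2, the RHS entry is the old entry divided by the pivot: 28/3 = 28/3.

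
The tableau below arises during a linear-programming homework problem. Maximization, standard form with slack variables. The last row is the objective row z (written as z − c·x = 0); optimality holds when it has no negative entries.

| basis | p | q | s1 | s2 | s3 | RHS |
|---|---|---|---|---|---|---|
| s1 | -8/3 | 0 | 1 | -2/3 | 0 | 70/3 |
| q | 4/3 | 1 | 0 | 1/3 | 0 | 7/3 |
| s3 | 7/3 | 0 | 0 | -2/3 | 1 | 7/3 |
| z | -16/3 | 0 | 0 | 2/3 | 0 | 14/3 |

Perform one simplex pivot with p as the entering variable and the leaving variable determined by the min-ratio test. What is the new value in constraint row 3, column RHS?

1

Ratio test on column p — row 1: entry -8/3 ≤ 0; row 2: (7/3)/(4/3) = 7/4; row 3: (7/3)/(7/3) = 1. Minimum is 1 at row 3 (s3 leaves); pivot element 7/3.
Divide row 3 by 7/3; eliminate column p from the other rows.
In the new row 3, the RHS entry is the old entry divided by the pivot: (7/3)/(7/3) = 1.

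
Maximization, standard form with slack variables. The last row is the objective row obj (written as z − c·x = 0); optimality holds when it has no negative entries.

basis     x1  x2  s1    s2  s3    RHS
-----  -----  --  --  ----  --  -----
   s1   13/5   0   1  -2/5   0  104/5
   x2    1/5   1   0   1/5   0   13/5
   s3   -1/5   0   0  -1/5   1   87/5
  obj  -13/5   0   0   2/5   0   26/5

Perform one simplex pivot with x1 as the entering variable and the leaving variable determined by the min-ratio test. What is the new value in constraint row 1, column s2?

Ratio test on column x1 — row 1: (104/5)/(13/5) = 8; row 2: (13/5)/(1/5) = 13; row 3: entry -1/5 ≤ 0. Minimum is 8 at row 1 (s1 leaves); pivot element 13/5.
Divide row 1 by 13/5; eliminate column x1 from the other rows.
In the new row 1, the s2 entry is the old entry divided by the pivot: (-2/5)/(13/5) = -2/13.

-2/13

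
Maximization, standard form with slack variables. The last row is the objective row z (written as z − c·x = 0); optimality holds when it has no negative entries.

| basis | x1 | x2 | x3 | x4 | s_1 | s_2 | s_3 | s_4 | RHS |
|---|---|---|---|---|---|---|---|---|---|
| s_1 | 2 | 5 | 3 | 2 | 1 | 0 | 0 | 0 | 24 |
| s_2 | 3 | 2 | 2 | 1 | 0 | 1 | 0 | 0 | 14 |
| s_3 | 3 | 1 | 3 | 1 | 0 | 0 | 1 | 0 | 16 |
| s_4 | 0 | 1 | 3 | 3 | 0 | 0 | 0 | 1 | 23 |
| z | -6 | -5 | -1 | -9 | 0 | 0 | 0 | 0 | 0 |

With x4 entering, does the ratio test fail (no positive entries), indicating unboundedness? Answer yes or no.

no

Column x4 has positive entries in row(s) 1, 2, 3, 4, so the ratio test bounds it — not unbounded.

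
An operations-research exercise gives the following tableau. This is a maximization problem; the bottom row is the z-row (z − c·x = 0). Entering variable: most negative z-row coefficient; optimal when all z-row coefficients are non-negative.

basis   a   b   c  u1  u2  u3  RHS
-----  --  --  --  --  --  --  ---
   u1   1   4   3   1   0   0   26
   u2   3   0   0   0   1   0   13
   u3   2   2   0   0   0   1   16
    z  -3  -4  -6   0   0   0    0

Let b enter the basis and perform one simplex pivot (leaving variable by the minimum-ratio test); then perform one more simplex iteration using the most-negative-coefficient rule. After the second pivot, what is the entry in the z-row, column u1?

Ratio test on column b — row 1: 26/4 = 13/2; row 2: entry 0 ≤ 0; row 3: 16/2 = 8. Minimum is 13/2 at row 1 (u1 leaves); pivot element 4.
Divide row 1 by 4; eliminate column b from the other rows.
Second iteration: most negative z-row entry is -3 in column c, so c enters.
Ratio test on column c — row 1: (13/2)/(3/4) = 26/3; row 2: entry 0 ≤ 0; row 3: entry -3/2 ≤ 0. Minimum is 26/3 at row 1 (b leaves); pivot element 3/4.
Divide row 1 by 3/4; eliminate column c from the other rows.
After both pivots, the entry at the z-row, column u1 is 2.

2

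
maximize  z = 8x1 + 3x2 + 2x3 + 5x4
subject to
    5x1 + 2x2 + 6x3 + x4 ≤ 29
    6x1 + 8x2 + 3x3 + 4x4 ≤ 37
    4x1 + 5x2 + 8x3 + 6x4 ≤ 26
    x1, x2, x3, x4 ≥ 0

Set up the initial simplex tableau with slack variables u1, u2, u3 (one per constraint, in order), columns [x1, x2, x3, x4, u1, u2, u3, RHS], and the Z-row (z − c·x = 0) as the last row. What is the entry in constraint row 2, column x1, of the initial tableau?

Constraint 2 has coefficient 6 on x1.

6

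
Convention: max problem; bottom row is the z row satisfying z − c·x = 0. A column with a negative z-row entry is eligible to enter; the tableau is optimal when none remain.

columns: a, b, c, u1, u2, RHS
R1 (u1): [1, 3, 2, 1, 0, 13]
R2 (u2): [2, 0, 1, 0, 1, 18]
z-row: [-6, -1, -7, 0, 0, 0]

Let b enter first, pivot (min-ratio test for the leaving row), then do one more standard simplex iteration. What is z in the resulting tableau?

91/2

Ratio test on column b — row 1: 13/3 = 13/3; row 2: entry 0 ≤ 0. Minimum is 13/3 at row 1 (u1 leaves); pivot element 3.
Pivot on row 1; the z-row RHS becomes 0 − (-1)·(13/3) = 13/3.
Next entering variable (most negative z-row entry -19/3): c.
Ratio test on column c — row 1: (13/3)/(2/3) = 13/2; row 2: 18/1 = 18. Minimum is 13/2 at row 1 (b leaves); pivot element 2/3.
After the second pivot the z-row RHS is 13/3 − (-19/3)·(13/2) = 91/2.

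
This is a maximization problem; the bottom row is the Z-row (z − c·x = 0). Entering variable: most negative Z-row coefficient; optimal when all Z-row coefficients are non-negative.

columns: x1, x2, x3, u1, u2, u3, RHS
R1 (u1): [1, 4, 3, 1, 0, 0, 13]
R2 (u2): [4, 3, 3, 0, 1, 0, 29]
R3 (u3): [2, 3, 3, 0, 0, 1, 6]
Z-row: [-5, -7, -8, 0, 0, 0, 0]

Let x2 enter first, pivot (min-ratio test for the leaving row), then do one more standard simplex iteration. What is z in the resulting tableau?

16

Ratio test on column x2 — row 1: 13/4 = 13/4; row 2: 29/3 = 29/3; row 3: 6/3 = 2. Minimum is 2 at row 3 (u3 leaves); pivot element 3.
Pivot on row 3; the Z-row RHS becomes 0 − (-7)·2 = 14.
Next entering variable (most negative Z-row entry -1): x3.
Ratio test on column x3 — row 1: entry -1 ≤ 0; row 2: entry 0 ≤ 0; row 3: 2/1 = 2. Minimum is 2 at row 3 (x2 leaves); pivot element 1.
After the second pivot the Z-row RHS is 14 − (-1)·2 = 16.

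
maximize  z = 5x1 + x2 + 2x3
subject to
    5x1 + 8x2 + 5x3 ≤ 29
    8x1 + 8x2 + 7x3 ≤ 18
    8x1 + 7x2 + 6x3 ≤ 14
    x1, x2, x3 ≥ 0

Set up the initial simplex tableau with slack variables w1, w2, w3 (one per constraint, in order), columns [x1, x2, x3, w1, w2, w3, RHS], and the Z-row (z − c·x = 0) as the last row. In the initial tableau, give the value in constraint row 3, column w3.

Slack w3 belongs to constraint 3; its column is the unit vector e_3, so the entry in row 3 is 1.

1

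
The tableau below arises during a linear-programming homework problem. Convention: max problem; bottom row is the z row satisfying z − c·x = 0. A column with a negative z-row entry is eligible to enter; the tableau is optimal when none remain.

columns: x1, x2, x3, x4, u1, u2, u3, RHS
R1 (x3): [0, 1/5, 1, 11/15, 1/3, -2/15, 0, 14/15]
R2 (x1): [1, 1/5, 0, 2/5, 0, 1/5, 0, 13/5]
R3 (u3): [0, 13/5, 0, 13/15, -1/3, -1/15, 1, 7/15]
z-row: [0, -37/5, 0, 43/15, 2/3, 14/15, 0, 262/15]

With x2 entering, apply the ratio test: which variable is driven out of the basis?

u3

Column x2 entries and ratios — x3: (14/15)/(1/5) = 14/3; x1: (13/5)/(1/5) = 13; u3: (7/15)/(13/5) = 7/39.
Smallest ratio is 7/39 in the row of u3, so u3 leaves.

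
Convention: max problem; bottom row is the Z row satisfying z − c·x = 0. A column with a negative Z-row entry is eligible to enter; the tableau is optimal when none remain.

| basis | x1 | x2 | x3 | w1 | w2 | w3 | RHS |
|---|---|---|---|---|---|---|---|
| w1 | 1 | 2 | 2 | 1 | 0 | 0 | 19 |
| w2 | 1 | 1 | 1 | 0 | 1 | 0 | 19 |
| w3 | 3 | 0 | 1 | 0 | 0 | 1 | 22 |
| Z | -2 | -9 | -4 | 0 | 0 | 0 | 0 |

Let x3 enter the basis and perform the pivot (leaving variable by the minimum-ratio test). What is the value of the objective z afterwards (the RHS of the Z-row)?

Ratio test on column x3 — row 1: 19/2 = 19/2; row 2: 19/1 = 19; row 3: 22/1 = 22. Minimum is 19/2 at row 1 (w1 leaves); pivot element 2.
Pivot on row 1; the Z-row RHS becomes 0 − (-4)·(19/2) = 38.

38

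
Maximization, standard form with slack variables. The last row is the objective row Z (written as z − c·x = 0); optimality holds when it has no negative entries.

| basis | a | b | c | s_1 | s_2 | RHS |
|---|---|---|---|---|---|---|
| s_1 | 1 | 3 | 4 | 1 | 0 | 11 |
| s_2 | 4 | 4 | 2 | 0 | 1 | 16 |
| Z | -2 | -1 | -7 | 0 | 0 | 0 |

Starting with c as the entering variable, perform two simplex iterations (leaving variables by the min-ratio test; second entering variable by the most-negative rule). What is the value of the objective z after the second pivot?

Ratio test on column c — row 1: 11/4 = 11/4; row 2: 16/2 = 8. Minimum is 11/4 at row 1 (s_1 leaves); pivot element 4.
Pivot on row 1; the Z-row RHS becomes 0 − (-7)·(11/4) = 77/4.
Next entering variable (most negative Z-row entry -1/4): a.
Ratio test on column a — row 1: (11/4)/(1/4) = 11; row 2: (21/2)/(7/2) = 3. Minimum is 3 at row 2 (s_2 leaves); pivot element 7/2.
After the second pivot the Z-row RHS is 77/4 − (-1/4)·3 = 20.

20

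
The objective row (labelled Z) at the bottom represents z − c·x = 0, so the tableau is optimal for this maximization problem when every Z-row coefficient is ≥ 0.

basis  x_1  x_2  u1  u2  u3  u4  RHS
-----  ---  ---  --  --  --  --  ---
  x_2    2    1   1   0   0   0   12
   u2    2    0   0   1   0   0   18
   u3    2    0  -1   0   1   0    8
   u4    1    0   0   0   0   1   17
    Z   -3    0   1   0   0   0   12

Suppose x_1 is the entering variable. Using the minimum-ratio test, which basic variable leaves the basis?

u3

Column x_1 entries and ratios — x_2: 12/2 = 6; u2: 18/2 = 9; u3: 8/2 = 4; u4: 17/1 = 17.
Smallest ratio is 4 in the row of u3, so u3 leaves.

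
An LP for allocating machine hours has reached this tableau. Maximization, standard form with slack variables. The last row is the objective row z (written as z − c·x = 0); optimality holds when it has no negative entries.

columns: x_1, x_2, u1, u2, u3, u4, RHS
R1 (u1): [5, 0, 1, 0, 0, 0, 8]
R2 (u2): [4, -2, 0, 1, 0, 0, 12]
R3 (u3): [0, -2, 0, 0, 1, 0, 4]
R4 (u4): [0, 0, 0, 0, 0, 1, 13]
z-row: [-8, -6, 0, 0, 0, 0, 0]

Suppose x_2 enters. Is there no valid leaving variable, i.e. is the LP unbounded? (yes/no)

Every constraint-row entry in column x_2 is ≤ 0, so increasing x_2 is unbounded.

yes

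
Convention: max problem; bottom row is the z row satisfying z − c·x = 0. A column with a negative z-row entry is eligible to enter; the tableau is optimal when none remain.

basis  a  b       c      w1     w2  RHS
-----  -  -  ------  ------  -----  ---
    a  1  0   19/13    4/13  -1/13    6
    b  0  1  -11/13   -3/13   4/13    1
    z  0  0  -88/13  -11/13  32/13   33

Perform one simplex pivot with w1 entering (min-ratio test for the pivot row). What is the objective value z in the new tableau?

Ratio test on column w1 — row 1: 6/(4/13) = 39/2; row 2: entry -3/13 ≤ 0. Minimum is 39/2 at row 1 (a leaves); pivot element 4/13.
Pivot on row 1; the z-row RHS becomes 33 − (-11/13)·(39/2) = 99/2.

99/2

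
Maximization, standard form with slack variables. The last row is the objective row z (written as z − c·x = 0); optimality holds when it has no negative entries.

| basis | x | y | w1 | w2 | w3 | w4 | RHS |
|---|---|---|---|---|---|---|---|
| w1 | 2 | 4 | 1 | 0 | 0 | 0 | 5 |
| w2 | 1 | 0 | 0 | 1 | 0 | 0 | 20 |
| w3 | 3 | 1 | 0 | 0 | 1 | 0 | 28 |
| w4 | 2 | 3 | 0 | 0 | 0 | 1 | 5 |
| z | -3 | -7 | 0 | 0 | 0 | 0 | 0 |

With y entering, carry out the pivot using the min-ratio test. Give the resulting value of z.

Ratio test on column y — row 1: 5/4 = 5/4; row 2: entry 0 ≤ 0; row 3: 28/1 = 28; row 4: 5/3 = 5/3. Minimum is 5/4 at row 1 (w1 leaves); pivot element 4.
Pivot on row 1; the z-row RHS becomes 0 − (-7)·(5/4) = 35/4.

35/4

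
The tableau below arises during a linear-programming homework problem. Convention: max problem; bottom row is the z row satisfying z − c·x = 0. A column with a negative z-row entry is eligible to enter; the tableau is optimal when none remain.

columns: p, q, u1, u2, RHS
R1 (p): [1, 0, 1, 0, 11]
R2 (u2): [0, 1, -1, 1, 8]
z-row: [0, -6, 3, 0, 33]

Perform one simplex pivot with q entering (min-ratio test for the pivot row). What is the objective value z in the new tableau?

Ratio test on column q — row 1: entry 0 ≤ 0; row 2: 8/1 = 8. Minimum is 8 at row 2 (u2 leaves); pivot element 1.
Pivot on row 2; the z-row RHS becomes 33 − (-6)·8 = 81.

81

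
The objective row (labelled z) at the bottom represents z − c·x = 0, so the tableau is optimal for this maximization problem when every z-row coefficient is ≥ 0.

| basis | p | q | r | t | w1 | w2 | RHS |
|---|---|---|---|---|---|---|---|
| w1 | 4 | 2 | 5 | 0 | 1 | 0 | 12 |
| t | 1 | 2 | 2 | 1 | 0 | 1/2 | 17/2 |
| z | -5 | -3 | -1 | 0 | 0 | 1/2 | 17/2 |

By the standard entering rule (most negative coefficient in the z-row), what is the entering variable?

p

Negative z-row entries: p: -5, q: -3, r: -1.
The most negative is -5 in column p, so p enters.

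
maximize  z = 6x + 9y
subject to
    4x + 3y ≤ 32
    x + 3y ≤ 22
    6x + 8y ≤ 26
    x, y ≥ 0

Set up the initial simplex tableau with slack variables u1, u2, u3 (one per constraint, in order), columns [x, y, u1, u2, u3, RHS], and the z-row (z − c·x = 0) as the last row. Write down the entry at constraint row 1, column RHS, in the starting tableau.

32

The RHS of constraint 1 is b_1 = 32.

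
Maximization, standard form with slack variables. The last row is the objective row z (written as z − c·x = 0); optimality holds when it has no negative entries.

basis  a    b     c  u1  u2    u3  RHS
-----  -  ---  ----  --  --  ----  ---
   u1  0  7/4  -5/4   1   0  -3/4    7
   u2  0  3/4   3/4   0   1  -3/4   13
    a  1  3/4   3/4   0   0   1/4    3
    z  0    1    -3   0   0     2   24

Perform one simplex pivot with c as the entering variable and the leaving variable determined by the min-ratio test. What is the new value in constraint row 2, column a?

-1

Ratio test on column c — row 1: entry -5/4 ≤ 0; row 2: 13/(3/4) = 52/3; row 3: 3/(3/4) = 4. Minimum is 4 at row 3 (a leaves); pivot element 3/4.
Divide row 3 by 3/4; eliminate column c from the other rows.
Row 2 update in column a: 0 − (3/4)·(4/3) = -1.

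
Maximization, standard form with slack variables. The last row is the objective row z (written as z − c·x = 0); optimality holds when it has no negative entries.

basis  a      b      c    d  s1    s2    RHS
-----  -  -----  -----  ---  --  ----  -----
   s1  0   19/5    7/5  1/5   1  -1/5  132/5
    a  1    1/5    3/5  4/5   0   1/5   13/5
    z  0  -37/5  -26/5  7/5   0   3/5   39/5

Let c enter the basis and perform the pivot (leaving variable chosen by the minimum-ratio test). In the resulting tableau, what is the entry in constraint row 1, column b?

Ratio test on column c — row 1: (132/5)/(7/5) = 132/7; row 2: (13/5)/(3/5) = 13/3. Minimum is 13/3 at row 2 (a leaves); pivot element 3/5.
Divide row 2 by 3/5; eliminate column c from the other rows.
Row 1 update in column b: 19/5 − (7/5)·(1/3) = 10/3.

10/3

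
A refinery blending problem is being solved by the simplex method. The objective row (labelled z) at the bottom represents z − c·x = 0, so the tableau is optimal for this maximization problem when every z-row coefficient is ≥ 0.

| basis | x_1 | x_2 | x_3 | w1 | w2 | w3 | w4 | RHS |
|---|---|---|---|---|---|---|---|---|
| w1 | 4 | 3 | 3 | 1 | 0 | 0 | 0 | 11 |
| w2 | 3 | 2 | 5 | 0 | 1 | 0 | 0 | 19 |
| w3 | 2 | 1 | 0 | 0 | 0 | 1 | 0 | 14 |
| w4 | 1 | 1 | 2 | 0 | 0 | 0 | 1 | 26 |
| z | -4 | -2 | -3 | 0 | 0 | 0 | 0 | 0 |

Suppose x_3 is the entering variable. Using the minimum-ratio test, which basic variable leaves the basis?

Column x_3 entries and ratios — w1: 11/3 = 11/3; w2: 19/5 = 19/5; w3: 0 ≤ 0, skip; w4: 26/2 = 13.
Smallest ratio is 11/3 in the row of w1, so w1 leaves.

w1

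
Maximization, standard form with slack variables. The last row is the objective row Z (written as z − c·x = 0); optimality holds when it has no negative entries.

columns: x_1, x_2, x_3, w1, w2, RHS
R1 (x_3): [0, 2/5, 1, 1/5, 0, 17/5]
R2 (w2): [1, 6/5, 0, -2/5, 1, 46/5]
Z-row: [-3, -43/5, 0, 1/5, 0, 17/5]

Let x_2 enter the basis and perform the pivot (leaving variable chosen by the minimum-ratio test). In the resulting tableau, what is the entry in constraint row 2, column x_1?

5/6

Ratio test on column x_2 — row 1: (17/5)/(2/5) = 17/2; row 2: (46/5)/(6/5) = 23/3. Minimum is 23/3 at row 2 (w2 leaves); pivot element 6/5.
Divide row 2 by 6/5; eliminate column x_2 from the other rows.
In the new row 2, the x_1 entry is the old entry divided by the pivot: 1/(6/5) = 5/6.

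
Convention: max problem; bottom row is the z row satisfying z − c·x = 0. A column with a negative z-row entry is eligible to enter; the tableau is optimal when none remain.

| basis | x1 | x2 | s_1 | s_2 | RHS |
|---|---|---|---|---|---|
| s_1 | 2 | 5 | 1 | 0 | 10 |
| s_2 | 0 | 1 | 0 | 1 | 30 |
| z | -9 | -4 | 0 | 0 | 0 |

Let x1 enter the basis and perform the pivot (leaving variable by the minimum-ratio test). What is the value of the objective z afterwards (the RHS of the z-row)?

45

Ratio test on column x1 — row 1: 10/2 = 5; row 2: entry 0 ≤ 0. Minimum is 5 at row 1 (s_1 leaves); pivot element 2.
Pivot on row 1; the z-row RHS becomes 0 − (-9)·5 = 45.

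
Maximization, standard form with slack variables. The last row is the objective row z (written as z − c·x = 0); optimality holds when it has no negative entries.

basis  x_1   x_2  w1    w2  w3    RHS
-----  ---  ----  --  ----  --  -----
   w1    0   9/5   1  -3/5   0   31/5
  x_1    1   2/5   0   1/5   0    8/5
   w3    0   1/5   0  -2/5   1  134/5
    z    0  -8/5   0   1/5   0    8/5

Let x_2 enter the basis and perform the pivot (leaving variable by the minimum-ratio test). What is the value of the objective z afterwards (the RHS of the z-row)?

Ratio test on column x_2 — row 1: (31/5)/(9/5) = 31/9; row 2: (8/5)/(2/5) = 4; row 3: (134/5)/(1/5) = 134. Minimum is 31/9 at row 1 (w1 leaves); pivot element 9/5.
Pivot on row 1; the z-row RHS becomes 8/5 − (-8/5)·(31/9) = 64/9.

64/9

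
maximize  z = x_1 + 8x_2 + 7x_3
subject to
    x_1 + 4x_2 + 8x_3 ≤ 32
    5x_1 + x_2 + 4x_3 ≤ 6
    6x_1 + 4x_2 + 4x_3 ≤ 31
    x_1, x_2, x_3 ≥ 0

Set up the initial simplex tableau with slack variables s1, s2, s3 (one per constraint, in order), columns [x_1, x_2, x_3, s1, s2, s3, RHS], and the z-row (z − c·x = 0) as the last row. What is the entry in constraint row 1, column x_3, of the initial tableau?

8

Constraint 1 has coefficient 8 on x_3.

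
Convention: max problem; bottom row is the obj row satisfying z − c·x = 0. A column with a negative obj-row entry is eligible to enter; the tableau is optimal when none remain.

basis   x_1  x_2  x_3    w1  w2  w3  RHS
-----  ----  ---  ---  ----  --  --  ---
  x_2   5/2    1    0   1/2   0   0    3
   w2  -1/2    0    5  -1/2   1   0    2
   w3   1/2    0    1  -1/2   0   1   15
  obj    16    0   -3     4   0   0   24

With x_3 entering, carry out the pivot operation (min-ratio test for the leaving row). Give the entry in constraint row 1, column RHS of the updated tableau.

Ratio test on column x_3 — row 1: entry 0 ≤ 0; row 2: 2/5 = 2/5; row 3: 15/1 = 15. Minimum is 2/5 at row 2 (w2 leaves); pivot element 5.
Divide row 2 by 5; eliminate column x_3 from the other rows.
Row 1 update in column RHS: 3 − 0·(2/5) = 3.

3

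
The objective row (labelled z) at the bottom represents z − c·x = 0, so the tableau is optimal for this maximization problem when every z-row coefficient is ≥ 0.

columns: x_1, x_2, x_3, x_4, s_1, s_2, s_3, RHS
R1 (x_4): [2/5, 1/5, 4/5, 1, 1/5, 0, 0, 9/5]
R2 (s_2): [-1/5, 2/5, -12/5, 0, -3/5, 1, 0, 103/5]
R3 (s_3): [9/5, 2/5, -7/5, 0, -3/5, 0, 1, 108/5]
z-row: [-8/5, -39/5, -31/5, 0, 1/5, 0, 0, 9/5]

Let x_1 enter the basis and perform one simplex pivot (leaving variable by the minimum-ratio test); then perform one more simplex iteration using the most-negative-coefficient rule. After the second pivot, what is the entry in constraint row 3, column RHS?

Ratio test on column x_1 — row 1: (9/5)/(2/5) = 9/2; row 2: entry -1/5 ≤ 0; row 3: (108/5)/(9/5) = 12. Minimum is 9/2 at row 1 (x_4 leaves); pivot element 2/5.
Divide row 1 by 2/5; eliminate column x_1 from the other rows.
Second iteration: most negative z-row entry is -7 in column x_2, so x_2 enters.
Ratio test on column x_2 — row 1: (9/2)/(1/2) = 9; row 2: (43/2)/(1/2) = 43; row 3: entry -1/2 ≤ 0. Minimum is 9 at row 1 (x_1 leaves); pivot element 1/2.
Divide row 1 by 1/2; eliminate column x_2 from the other rows.
After both pivots, the entry at constraint row 3, column RHS is 18.

18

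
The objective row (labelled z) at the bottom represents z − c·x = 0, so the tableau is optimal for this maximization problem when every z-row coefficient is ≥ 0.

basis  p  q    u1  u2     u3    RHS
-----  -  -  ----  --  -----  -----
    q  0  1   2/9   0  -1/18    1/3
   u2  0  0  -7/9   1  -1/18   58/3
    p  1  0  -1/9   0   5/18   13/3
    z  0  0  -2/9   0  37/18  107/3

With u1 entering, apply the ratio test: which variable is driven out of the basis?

Column u1 entries and ratios — q: (1/3)/(2/9) = 3/2; u2: -7/9 ≤ 0, skip; p: -1/9 ≤ 0, skip.
Smallest ratio is 3/2 in the row of q, so q leaves.

q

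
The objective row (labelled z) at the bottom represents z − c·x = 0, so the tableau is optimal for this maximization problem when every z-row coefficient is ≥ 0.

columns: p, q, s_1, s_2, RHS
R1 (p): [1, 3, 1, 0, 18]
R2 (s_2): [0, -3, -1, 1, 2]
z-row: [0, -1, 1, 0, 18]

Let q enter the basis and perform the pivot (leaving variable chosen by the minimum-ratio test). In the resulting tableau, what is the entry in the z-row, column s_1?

4/3

Ratio test on column q — row 1: 18/3 = 6; row 2: entry -3 ≤ 0. Minimum is 6 at row 1 (p leaves); pivot element 3.
Divide row 1 by 3; eliminate column q from the other rows.
z-row update in column s_1: 1 − (-1)·(1/3) = 4/3.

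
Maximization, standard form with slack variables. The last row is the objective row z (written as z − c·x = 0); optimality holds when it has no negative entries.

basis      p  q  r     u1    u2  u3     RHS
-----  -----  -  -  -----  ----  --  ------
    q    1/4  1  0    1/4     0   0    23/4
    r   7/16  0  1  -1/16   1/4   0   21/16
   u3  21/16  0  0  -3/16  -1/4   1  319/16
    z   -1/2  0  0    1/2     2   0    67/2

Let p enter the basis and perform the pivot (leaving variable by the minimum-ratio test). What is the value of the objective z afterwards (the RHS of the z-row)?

Ratio test on column p — row 1: (23/4)/(1/4) = 23; row 2: (21/16)/(7/16) = 3; row 3: (319/16)/(21/16) = 319/21. Minimum is 3 at row 2 (r leaves); pivot element 7/16.
Pivot on row 2; the z-row RHS becomes 67/2 − (-1/2)·3 = 35.

35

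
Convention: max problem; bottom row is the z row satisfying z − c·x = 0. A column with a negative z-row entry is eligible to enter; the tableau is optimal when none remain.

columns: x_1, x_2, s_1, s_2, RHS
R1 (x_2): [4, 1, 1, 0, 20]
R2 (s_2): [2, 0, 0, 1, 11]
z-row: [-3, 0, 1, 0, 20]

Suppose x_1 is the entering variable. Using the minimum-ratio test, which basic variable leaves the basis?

x_2

Column x_1 entries and ratios — x_2: 20/4 = 5; s_2: 11/2 = 11/2.
Smallest ratio is 5 in the row of x_2, so x_2 leaves.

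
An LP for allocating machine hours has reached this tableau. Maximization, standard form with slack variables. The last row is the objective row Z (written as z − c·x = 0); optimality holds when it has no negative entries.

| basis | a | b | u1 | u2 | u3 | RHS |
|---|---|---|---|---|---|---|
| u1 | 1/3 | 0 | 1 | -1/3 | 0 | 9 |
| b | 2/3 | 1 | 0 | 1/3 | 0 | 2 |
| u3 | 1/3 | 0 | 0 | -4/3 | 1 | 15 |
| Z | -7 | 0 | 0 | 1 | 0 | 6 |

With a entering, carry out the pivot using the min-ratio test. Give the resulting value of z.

27

Ratio test on column a — row 1: 9/(1/3) = 27; row 2: 2/(2/3) = 3; row 3: 15/(1/3) = 45. Minimum is 3 at row 2 (b leaves); pivot element 2/3.
Pivot on row 2; the Z-row RHS becomes 6 − (-7)·3 = 27.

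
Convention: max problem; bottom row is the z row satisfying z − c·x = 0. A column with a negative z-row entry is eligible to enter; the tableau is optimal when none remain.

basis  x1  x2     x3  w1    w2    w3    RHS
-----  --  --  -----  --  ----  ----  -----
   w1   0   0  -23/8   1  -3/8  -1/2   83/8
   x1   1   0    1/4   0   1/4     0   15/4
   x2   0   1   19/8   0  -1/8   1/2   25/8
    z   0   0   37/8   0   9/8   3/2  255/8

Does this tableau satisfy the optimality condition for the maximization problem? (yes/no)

Every z-row coefficient is ≥ 0, so the tableau is optimal.

yes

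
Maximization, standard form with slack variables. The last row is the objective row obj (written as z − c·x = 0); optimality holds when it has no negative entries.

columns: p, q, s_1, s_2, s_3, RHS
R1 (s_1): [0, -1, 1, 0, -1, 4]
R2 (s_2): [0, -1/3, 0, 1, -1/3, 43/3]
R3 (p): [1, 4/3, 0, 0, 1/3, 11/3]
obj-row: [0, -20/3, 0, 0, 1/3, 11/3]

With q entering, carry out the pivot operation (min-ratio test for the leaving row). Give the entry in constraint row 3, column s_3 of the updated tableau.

Ratio test on column q — row 1: entry -1 ≤ 0; row 2: entry -1/3 ≤ 0; row 3: (11/3)/(4/3) = 11/4. Minimum is 11/4 at row 3 (p leaves); pivot element 4/3.
Divide row 3 by 4/3; eliminate column q from the other rows.
In the new row 3, the s_3 entry is the old entry divided by the pivot: (1/3)/(4/3) = 1/4.

1/4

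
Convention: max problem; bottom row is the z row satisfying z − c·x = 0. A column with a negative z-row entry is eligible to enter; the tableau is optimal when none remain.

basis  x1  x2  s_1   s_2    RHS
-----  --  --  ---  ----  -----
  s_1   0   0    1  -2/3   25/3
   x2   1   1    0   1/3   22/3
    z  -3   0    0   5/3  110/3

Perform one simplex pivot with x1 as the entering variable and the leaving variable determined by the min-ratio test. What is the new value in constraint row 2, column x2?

Ratio test on column x1 — row 1: entry 0 ≤ 0; row 2: (22/3)/1 = 22/3. Minimum is 22/3 at row 2 (x2 leaves); pivot element 1.
Divide row 2 by 1; eliminate column x1 from the other rows.
In the new row 2, the x2 entry is the old entry divided by the pivot: 1/1 = 1.

1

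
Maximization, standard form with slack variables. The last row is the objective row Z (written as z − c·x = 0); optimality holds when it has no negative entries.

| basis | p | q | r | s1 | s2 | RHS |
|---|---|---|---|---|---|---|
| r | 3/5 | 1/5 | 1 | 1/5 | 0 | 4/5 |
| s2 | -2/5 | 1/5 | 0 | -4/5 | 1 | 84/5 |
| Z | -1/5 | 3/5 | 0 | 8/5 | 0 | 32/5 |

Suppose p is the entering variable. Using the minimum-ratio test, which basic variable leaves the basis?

Column p entries and ratios — r: (4/5)/(3/5) = 4/3; s2: -2/5 ≤ 0, skip.
Smallest ratio is 4/3 in the row of r, so r leaves.

r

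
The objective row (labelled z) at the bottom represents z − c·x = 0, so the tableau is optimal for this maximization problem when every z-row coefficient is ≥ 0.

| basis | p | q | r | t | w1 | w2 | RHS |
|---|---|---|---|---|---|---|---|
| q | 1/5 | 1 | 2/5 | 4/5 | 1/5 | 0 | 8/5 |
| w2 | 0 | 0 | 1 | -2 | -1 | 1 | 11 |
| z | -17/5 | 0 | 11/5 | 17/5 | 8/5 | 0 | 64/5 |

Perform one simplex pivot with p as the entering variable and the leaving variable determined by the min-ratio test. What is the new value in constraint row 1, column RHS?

Ratio test on column p — row 1: (8/5)/(1/5) = 8; row 2: entry 0 ≤ 0. Minimum is 8 at row 1 (q leaves); pivot element 1/5.
Divide row 1 by 1/5; eliminate column p from the other rows.
In the new row 1, the RHS entry is the old entry divided by the pivot: (8/5)/(1/5) = 8.

8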